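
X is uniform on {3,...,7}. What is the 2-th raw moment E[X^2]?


E[X^2] = (1/5) * sum(x^2 for x=3..7)
= 135/5 = 27

27


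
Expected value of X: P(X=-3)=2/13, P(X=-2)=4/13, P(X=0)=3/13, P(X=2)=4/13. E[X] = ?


E[X] = sum(x * P(x))
= -3*2/13 - 2*4/13 + 0*3/13 + 2*4/13
= -6/13

-6/13


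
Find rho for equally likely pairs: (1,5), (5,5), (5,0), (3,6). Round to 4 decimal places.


Cov(X,Y) = -2.0000, Var(X) = 2.7500, Var(Y) = 5.5000
rho = Cov/(sqrt(VarX)*sqrt(VarY)) = -0.5143

-0.5143


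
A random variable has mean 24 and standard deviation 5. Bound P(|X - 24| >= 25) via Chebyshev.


k = 25/5 = 5
Chebyshev: P(|X-mu| >= k*sigma) <= 1/k^2 = 1/5^2 = 1/25

1/25


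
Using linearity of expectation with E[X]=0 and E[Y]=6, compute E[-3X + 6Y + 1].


E[-3X + 6Y + 1] = -3*E[X] + 6*E[Y] + 1
= (-3)*(0) + (6)*(6) + (1)
= 0 + 36 + 1 = 37

37


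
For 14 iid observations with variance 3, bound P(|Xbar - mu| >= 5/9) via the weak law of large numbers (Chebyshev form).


Var(Xbar) = Var(X)/n = 3/14
Chebyshev: P(|Xbar-mu| >= 5/9) <= Var(Xbar)/(5/9)^2 = (3/14)/(25/81) = 243/350

243/350


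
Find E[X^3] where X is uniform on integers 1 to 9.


E[X^3] = (1/9) * sum(x^3 for x=1..9)
= 2025/9 = 225

225


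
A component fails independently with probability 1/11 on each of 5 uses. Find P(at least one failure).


P(at least one) = 1 - P(none)
P(none) = (1 - 1/11)^5 = (10/11)^5 = 100000/161051
P(at least one) = 1 - 100000/161051 = 61051/161051

61051/161051


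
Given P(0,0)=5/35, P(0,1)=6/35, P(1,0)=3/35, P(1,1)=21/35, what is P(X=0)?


P(X=0) = P(0,0)+P(0,1) = 5/35 + 6/35 = 11/35

11/35


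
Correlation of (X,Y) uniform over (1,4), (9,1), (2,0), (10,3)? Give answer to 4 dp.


Cov(X,Y) = -0.2500, Var(X) = 16.2500, Var(Y) = 2.5000
rho = Cov/(sqrt(VarX)*sqrt(VarY)) = -0.0392

-0.0392


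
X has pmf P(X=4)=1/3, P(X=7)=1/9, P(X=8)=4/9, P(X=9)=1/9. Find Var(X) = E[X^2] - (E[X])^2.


E[X] = 20/3, E[X^2] = 434/9
Var(X) = E[X^2] - (E[X])^2 = 434/9 - (20/3)^2 = 34/9

34/9


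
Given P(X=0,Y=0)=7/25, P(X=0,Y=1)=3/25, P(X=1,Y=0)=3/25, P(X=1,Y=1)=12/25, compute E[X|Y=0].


P(Y=0) = 10/25
E[X|Y=0] = (0*7 + 1*3)/10 = 3/10

3/10


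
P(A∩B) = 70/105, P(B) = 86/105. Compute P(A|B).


P(A|B) = P(A∩B)/P(B) = (70/105)/(86/105) = 70/86 = 35/43

35/43


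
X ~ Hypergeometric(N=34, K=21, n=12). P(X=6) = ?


P(X=6) = C(21,6)*C(13,6) / C(34,12)
= 54264*1716 / 548354040
= 93117024/548354040 = 17556/103385

17556/103385


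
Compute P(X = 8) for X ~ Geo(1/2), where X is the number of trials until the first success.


P(X=8) = (1-p)^7 * p = (1/2)^7 * 1/2
= 1/128 * 1/2 = 1/256

1/256


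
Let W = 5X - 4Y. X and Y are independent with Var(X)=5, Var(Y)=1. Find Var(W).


Independence => Cov(X,Y)=0
Var(5X - 4Y) = 5^2*Var(X) + (-4)^2*Var(Y)
= 25*5 + 16*1 = 141

141


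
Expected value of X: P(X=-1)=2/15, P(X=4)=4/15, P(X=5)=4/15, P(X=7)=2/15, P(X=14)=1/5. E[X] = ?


E[X] = sum(x * P(x))
= -1*2/15 + 4*4/15 + 5*4/15 + 7*2/15 + 14*1/5
= 6

6


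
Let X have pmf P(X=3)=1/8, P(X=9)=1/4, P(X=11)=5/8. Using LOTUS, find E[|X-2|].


E[|X-2|] = sum(g(x)*P(x))
= 1*1/8 + 7*1/4 + 9*5/8
= 15/2

15/2


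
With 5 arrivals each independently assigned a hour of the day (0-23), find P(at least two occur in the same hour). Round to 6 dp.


P(all different) = prod((24-i)/24 for i=0..4) = 0.640553
P(at least one match) = 1 - 0.640553 = 0.359447

0.359447


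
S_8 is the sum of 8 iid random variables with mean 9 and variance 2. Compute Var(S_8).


By independence, Var(S_n) = n*Var(X_1) = 8*2 = 16

16


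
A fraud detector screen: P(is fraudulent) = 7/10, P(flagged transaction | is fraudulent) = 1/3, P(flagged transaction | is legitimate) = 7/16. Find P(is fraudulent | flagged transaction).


P(A) = P(A|B)P(B) + P(A|B')P(B') = 1/3*7/10 + 7/16*3/10 = 35/96
P(B|A) = P(A|B)P(B)/P(A) = (7/30)/(35/96) = 16/25

16/25


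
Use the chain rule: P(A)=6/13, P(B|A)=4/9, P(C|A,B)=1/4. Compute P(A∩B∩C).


P(A∩B∩C) = P(A) * P(B|A) * P(C|A∩B)
= 6/13 * 4/9 * 1/4
= 8/39 * 1/4 = 2/39

2/39


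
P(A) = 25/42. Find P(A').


P(A') = 1 - P(A) = 1 - 25/42 = 17/42

17/42


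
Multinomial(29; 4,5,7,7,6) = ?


29! = 8841761993739701954543616000000
Denominator: 4!=24 * 5!=120 * 7!=5040 * 7!=5040 * 6!=720
Coefficient = 8841761993739701954543616000000 / 52672757760000 = 167862142970121600

167862142970121600


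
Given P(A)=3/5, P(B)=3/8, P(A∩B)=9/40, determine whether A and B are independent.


P(A)*P(B) = 3/5*3/8 = 9/40
P(A∩B) = 9/40, which equals P(A)P(B), so independent

Yes, A and B are independent


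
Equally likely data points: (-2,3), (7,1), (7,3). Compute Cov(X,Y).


E[X]=4, E[Y]=7/3, E[XY]=22/3
Cov(X,Y) = E[XY] - E[X]E[Y] = 22/3 - 4*7/3 = -2

-2


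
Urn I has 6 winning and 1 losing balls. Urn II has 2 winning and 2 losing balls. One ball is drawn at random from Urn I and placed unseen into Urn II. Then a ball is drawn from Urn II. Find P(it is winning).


P(transfer winning) = 6/7; P(transfer losing) = 1/7
If winning transferred: Urn II has 3 winning of 5, so P(winning|winning moved) = 3/5
If losing transferred: Urn II has 2 winning of 5, so P(winning|losing moved) = 2/5
By total probability: P(winning) = 6/7*3/5 + 1/7*2/5 = 4/7

4/7


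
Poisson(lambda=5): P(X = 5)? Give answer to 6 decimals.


P(X=5) = e^(-5) * 5^5 / 5!
≈ 0.006737946999 * 3125 / 120
≈ 0.175467

0.175467


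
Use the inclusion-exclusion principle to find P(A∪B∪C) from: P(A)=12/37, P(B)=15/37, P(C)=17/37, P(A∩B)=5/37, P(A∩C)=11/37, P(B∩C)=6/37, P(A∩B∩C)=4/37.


P(A∪B∪C) = P(A)+P(B)+P(C) - P(AB)-P(AC)-P(BC) + P(ABC)
= 12/37+15/37+17/37 - 5/37-11/37-6/37 + 4/37
= 26/37

26/37


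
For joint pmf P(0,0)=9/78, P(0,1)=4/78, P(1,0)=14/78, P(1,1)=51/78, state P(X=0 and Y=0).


Read from table: P(X=0, Y=0) = 9/78 = 3/26

3/26


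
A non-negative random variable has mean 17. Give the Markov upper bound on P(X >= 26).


Markov: P(X >= a) <= E[X]/a
P(X >= 26) <= 17/26

17/26


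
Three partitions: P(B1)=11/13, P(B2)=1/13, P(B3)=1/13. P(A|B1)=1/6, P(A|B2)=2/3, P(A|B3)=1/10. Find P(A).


P(A) = P(A|B1)P(B1) + P(A|B2)P(B2) + P(A|B3)P(B3)
= 1/6*11/13 + 2/3*1/13 + 1/10*1/13
= 11/78 + 2/39 + 1/130 = 1/5

1/5


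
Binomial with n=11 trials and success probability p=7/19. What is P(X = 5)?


P(X=5) = C(11,5) * p^5 * (1-p)^6
= 462 * 16807/2476099 * 2985984/47045881
= 23185670086656/116490258898219

23185670086656/116490258898219


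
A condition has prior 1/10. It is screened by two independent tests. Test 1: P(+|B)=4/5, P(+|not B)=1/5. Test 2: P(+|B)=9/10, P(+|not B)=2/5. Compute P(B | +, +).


After test 1: P(+) = 4/5*1/10 + 1/5*9/10 = 13/50
P(B|+) = (2/25)/(13/50) = 4/13
After test 2 (use post1 as new prior): P(+) = 9/10*4/13 + 2/5*9/13 = 36/65
P(B|+,+) = (18/65)/(36/65) = 1/2

1/2


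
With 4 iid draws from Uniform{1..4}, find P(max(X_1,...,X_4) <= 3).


P(max <= 3) = P(all X_i <= 3) = (P(X_1 <= 3))^4
= (3/4)^4 = 81/256

81/256


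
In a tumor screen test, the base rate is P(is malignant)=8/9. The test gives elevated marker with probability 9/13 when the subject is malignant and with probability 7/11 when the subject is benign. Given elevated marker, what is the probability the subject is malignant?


P(A) = P(A|B)P(B) + P(A|B')P(B') = 9/13*8/9 + 7/11*1/9 = 883/1287
P(B|A) = P(A|B)P(B)/P(A) = (8/13)/(883/1287) = 792/883

792/883


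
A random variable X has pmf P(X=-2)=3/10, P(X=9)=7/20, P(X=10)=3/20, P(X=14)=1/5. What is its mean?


E[X] = sum(x * P(x))
= -2*3/10 + 9*7/20 + 10*3/20 + 14*1/5
= 137/20

137/20


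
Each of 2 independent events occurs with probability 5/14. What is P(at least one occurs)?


P(at least one) = 1 - P(none)
P(none) = (1 - 5/14)^2 = (9/14)^2 = 81/196
P(at least one) = 1 - 81/196 = 115/196

115/196


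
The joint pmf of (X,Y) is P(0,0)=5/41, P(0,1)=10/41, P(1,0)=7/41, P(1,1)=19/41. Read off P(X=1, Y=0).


Read from table: P(X=1, Y=0) = 7/41

7/41


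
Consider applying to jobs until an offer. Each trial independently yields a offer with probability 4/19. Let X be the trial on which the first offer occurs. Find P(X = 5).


P(X=5) = (1-p)^4 * p = (15/19)^4 * 4/19
= 50625/130321 * 4/19 = 202500/2476099

202500/2476099


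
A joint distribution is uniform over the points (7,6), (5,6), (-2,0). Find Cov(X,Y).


E[X]=10/3, E[Y]=4, E[XY]=24
Cov(X,Y) = E[XY] - E[X]E[Y] = 24 - 10/3*4 = 32/3

32/3


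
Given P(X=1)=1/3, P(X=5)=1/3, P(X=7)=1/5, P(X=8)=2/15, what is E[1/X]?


E[1/X] = sum(g(x)*P(x))
= 1*1/3 + 1/5*1/3 + 1/7*1/5 + 1/8*2/15
= 187/420

187/420


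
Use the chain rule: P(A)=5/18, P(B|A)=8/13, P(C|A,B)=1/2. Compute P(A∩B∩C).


P(A∩B∩C) = P(A) * P(B|A) * P(C|A∩B)
= 5/18 * 8/13 * 1/2
= 20/117 * 1/2 = 10/117

10/117


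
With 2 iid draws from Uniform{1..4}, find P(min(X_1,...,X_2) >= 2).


P(min >= 2) = P(all X_i >= 2) = (P(X_1 >= 2))^2
= (3/4)^2 = 9/16

9/16


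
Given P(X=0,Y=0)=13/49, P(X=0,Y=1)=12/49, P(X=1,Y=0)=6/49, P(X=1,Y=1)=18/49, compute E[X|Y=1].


P(Y=1) = 30/49
E[X|Y=1] = (0*12 + 1*18)/30 = 18/30 = 3/5

3/5


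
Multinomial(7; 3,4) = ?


7! = 5040
Denominator: 3!=6 * 4!=24
Coefficient = 5040 / 144 = 35

35


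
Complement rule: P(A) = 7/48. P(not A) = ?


P(A') = 1 - P(A) = 1 - 7/48 = 41/48

41/48


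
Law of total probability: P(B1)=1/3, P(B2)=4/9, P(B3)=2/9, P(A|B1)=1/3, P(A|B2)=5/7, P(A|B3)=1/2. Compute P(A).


P(A) = P(A|B1)P(B1) + P(A|B2)P(B2) + P(A|B3)P(B3)
= 1/3*1/3 + 5/7*4/9 + 1/2*2/9
= 1/9 + 20/63 + 1/9 = 34/63

34/63


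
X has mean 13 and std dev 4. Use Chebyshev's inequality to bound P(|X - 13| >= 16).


k = 16/4 = 4
Chebyshev: P(|X-mu| >= k*sigma) <= 1/k^2 = 1/4^2 = 1/16

1/16


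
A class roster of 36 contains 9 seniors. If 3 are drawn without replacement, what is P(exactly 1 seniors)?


P(X=1) = C(9,1)*C(27,2) / C(36,3)
= 9*351 / 7140
= 3159/7140 = 1053/2380

1053/2380


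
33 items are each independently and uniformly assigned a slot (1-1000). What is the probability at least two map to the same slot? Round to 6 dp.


P(all different) = prod((1000-i)/1000 for i=0..32) = 0.586364
P(at least one match) = 1 - 0.586364 = 0.413636

0.413636


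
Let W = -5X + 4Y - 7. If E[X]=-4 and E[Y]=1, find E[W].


E[-5X + 4Y - 7] = -5*E[X] + 4*E[Y] - 7
= (-5)*(-4) + (4)*(1) + (-7)
= 20 + 4 - 7 = 17

17


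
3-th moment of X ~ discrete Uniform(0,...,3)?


E[X^3] = (1/4) * sum(x^3 for x=0..3)
= 36/4 = 9

9


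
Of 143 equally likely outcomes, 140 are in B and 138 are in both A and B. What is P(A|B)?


P(A|B) = P(A∩B)/P(B) = (138/143)/(140/143) = 138/140 = 69/70

69/70


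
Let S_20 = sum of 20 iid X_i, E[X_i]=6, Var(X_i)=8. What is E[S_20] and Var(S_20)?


E[S_n] = n*mu = 20*6 = 120
Var(S_n) = n*sigma^2 = 20*8 = 160

E[S_20]=120, Var(S_20)=160


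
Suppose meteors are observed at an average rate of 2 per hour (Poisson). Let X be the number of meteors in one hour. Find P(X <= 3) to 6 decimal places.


P(X<=3) = e^(-2)*2^0/0! + e^(-2)*2^1/1! + e^(-2)*2^2/2! + e^(-2)*2^3/3!
≈ 0.1353352832 + 0.2706705665 + 0.2706705665 + 0.1804470443
= 0.8571234605
≈ 0.857123

0.857123


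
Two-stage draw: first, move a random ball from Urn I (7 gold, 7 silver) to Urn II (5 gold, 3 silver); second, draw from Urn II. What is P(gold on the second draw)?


P(transfer gold) = 7/14 = 1/2; P(transfer silver) = 1/2
If gold transferred: Urn II has 6 gold of 9, so P(gold|gold moved) = 2/3
If silver transferred: Urn II has 5 gold of 9, so P(gold|silver moved) = 5/9
By total probability: P(gold) = 1/2*2/3 + 1/2*5/9 = 11/18

11/18


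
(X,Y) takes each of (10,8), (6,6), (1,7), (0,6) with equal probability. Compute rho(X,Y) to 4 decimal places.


Cov(X,Y) = 2.0625, Var(X) = 16.1875, Var(Y) = 0.6875
rho = Cov/(sqrt(VarX)*sqrt(VarY)) = 0.6183

0.6183


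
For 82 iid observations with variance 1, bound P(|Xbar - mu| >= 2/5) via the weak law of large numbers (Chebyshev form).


Var(Xbar) = Var(X)/n = 1/82
Chebyshev: P(|Xbar-mu| >= 2/5) <= Var(Xbar)/(2/5)^2 = (1/82)/(4/25) = 25/328

25/328


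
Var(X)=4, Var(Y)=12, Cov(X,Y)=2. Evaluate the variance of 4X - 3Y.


Var(4X - 3Y) = 4^2*Var(X) + (-3)^2*Var(Y) + 2*4*(-3)*Cov(X,Y)
= 16*4 + 9*12 - 24*2
= 64 + 108 - 48 = 124

124


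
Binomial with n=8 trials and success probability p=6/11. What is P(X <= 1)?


P(X<=1) = P(X=0) + P(X=1)
= 390625/214358881 + 3750000/214358881
= 4140625/214358881

4140625/214358881


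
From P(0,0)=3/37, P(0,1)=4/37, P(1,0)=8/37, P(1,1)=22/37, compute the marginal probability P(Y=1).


P(Y=1) = P(0,1)+P(1,1) = 4/37 + 22/37 = 26/37

26/37


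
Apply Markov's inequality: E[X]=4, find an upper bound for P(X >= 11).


Markov: P(X >= a) <= E[X]/a
P(X >= 11) <= 4/11

4/11


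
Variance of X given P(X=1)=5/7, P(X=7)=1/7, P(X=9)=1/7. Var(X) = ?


E[X] = 3, E[X^2] = 135/7
Var(X) = E[X^2] - (E[X])^2 = 135/7 - (3)^2 = 72/7

72/7


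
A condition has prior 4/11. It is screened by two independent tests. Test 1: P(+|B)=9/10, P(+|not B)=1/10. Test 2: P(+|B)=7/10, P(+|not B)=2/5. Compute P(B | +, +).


After test 1: P(+) = 9/10*4/11 + 1/10*7/11 = 43/110
P(B|+) = (18/55)/(43/110) = 36/43
After test 2 (use post1 as new prior): P(+) = 7/10*36/43 + 2/5*7/43 = 28/43
P(B|+,+) = (126/215)/(28/43) = 9/10

9/10


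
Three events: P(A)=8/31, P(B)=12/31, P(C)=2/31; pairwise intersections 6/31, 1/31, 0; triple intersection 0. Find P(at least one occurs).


P(A∪B∪C) = P(A)+P(B)+P(C) - P(AB)-P(AC)-P(BC) + P(ABC)
= 8/31+12/31+2/31 - 6/31-1/31-0 + 0
= 15/31

15/31


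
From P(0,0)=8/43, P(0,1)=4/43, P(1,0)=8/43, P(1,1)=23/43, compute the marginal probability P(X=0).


P(X=0) = P(0,0)+P(0,1) = 8/43 + 4/43 = 12/43

12/43


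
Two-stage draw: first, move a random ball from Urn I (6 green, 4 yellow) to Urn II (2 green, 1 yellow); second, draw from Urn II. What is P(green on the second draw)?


P(transfer green) = 6/10 = 3/5; P(transfer yellow) = 2/5
If green transferred: Urn II has 3 green of 4, so P(green|green moved) = 3/4
If yellow transferred: Urn II has 2 green of 4, so P(green|yellow moved) = 1/2
By total probability: P(green) = 3/5*3/4 + 2/5*1/2 = 13/20

13/20


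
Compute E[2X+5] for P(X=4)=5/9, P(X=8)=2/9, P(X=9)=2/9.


E[2X+5] = sum(g(x)*P(x))
= 13*5/9 + 21*2/9 + 23*2/9
= 17

17


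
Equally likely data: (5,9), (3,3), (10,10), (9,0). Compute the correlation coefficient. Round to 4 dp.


Cov(X,Y) = 1.3750, Var(X) = 8.1875, Var(Y) = 17.2500
rho = Cov/(sqrt(VarX)*sqrt(VarY)) = 0.1157

0.1157


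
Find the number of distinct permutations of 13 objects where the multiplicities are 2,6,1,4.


13! = 6227020800
Denominator: 2!=2 * 6!=720 * 1!=1 * 4!=24
Coefficient = 6227020800 / 34560 = 180180

180180


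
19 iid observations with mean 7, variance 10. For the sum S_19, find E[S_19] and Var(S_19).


E[S_n] = n*mu = 19*7 = 133
Var(S_n) = n*sigma^2 = 19*10 = 190

E[S_19]=133, Var(S_19)=190


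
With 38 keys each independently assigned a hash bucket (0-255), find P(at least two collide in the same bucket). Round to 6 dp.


P(all different) = prod((256-i)/256 for i=0..37) = 0.055523
P(at least one match) = 1 - 0.055523 = 0.944477

0.944477


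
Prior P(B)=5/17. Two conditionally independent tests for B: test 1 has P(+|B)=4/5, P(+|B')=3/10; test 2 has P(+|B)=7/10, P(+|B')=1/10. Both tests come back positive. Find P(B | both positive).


After test 1: P(+) = 4/5*5/17 + 3/10*12/17 = 38/85
P(B|+) = (4/17)/(38/85) = 10/19
After test 2 (use post1 as new prior): P(+) = 7/10*10/19 + 1/10*9/19 = 79/190
P(B|+,+) = (7/19)/(79/190) = 70/79

70/79


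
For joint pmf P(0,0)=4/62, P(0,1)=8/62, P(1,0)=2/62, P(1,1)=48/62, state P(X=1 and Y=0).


Read from table: P(X=1, Y=0) = 2/62 = 1/31

1/31


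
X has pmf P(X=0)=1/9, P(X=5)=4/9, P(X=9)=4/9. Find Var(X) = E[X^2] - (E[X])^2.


E[X] = 56/9, E[X^2] = 424/9
Var(X) = E[X^2] - (E[X])^2 = 424/9 - (56/9)^2 = 680/81

680/81


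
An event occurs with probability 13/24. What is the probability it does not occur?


P(A') = 1 - P(A) = 1 - 13/24 = 11/24

11/24


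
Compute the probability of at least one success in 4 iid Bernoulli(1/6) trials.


P(at least one) = 1 - P(none)
P(none) = (1 - 1/6)^4 = (5/6)^4 = 625/1296
P(at least one) = 1 - 625/1296 = 671/1296

671/1296


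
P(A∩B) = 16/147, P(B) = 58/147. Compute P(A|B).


P(A|B) = P(A∩B)/P(B) = (16/147)/(58/147) = 16/58 = 8/29

8/29


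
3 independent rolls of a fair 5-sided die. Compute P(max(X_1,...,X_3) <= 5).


P(max <= 5) = P(all X_i <= 5) = (P(X_1 <= 5))^3
= (5/5)^3 = 1^3 = 1

1


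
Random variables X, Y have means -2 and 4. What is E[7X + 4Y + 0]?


E[7X + 4Y + 0] = 7*E[X] + 4*E[Y] + 0
= (7)*(-2) + (4)*(4) + (0)
= -14 + 16 + 0 = 2

2


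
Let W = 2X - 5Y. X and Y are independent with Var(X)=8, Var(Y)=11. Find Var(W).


Independence => Cov(X,Y)=0
Var(2X - 5Y) = 2^2*Var(X) + (-5)^2*Var(Y)
= 4*8 + 25*11 = 307

307


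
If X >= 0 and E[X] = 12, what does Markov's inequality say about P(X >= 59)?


Markov: P(X >= a) <= E[X]/a
P(X >= 59) <= 12/59

12/59


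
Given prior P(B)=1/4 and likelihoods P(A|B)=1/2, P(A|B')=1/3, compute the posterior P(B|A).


P(A) = P(A|B)P(B) + P(A|B')P(B') = 1/2*1/4 + 1/3*3/4 = 3/8
P(B|A) = P(A|B)P(B)/P(A) = (1/8)/(3/8) = 1/3

1/3


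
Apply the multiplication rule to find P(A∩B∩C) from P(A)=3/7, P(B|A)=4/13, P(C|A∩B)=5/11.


P(A∩B∩C) = P(A) * P(B|A) * P(C|A∩B)
= 3/7 * 4/13 * 5/11
= 12/91 * 5/11 = 60/1001

60/1001


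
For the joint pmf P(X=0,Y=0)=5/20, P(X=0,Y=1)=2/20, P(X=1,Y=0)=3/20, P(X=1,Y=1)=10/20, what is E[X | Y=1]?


P(Y=1) = 12/20
E[X|Y=1] = (0*2 + 1*10)/12 = 10/12 = 5/6

5/6


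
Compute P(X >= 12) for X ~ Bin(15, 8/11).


P(X>=12) = P(X=12) + P(X=13) + P(X=14) + P(X=15)
= 844218771701760/4177248169415651 + 519519244124160/4177248169415651 + 197912092999680/4177248169415651 + 35184372088832/4177248169415651
= 1596834480914432/4177248169415651

1596834480914432/4177248169415651


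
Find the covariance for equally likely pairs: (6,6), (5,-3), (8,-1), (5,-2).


E[X]=6, E[Y]=0, E[XY]=3/4
Cov(X,Y) = E[XY] - E[X]E[Y] = 3/4 - 6*0 = 3/4

3/4


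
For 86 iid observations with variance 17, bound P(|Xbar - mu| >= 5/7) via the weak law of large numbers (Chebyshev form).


Var(Xbar) = Var(X)/n = 17/86
Chebyshev: P(|Xbar-mu| >= 5/7) <= Var(Xbar)/(5/7)^2 = (17/86)/(25/49) = 833/2150

833/2150


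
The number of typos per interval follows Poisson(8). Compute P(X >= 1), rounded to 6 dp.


P(X>=1) = 1 - P(X<=0) = 1 - (e^(-8)*8^0/0!)
≈ 1 - 0.0003354626 = 0.9996645374
≈ 0.999665

0.999665


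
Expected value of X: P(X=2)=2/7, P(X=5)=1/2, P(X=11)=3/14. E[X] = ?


E[X] = sum(x * P(x))
= 2*2/7 + 5*1/2 + 11*3/14
= 38/7

38/7


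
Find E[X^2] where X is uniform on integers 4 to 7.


E[X^2] = (1/4) * sum(x^2 for x=4..7)
= 126/4 = 63/2

63/2


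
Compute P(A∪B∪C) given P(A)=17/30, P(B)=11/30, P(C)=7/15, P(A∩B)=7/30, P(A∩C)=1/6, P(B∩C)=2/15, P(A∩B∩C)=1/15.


P(A∪B∪C) = P(A)+P(B)+P(C) - P(AB)-P(AC)-P(BC) + P(ABC)
= 17/30+11/30+7/15 - 7/30-1/6-2/15 + 1/15
= 14/15

14/15


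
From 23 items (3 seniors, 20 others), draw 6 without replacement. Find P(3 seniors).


P(X=3) = C(3,3)*C(20,3) / C(23,6)
= 1*1140 / 100947
= 1140/100947 = 20/1771

20/1771


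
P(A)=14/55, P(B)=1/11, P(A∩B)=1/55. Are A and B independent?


P(A)*P(B) = 14/55*1/11 = 14/605
P(A∩B) = 1/55 != 14/605, so not independent

No, A and B are not independent


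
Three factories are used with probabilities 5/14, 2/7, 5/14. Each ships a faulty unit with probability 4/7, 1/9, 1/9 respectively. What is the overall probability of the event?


P(A) = P(A|B1)P(B1) + P(A|B2)P(B2) + P(A|B3)P(B3)
= 4/7*5/14 + 1/9*2/7 + 1/9*5/14
= 10/49 + 2/63 + 5/126 = 27/98

27/98


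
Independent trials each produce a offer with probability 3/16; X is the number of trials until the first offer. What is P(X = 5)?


P(X=5) = (1-p)^4 * p = (13/16)^4 * 3/16
= 28561/65536 * 3/16 = 85683/1048576

85683/1048576


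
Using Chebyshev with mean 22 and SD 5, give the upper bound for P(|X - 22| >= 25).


k = 25/5 = 5
Chebyshev: P(|X-mu| >= k*sigma) <= 1/k^2 = 1/5^2 = 1/25

1/25


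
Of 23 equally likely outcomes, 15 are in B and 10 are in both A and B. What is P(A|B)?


P(A|B) = P(A∩B)/P(B) = (10/23)/(15/23) = 10/15 = 2/3

2/3


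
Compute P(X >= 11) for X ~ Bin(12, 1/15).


P(X>=11) = P(X=11) + P(X=12)
= 56/43248779296875 + 1/129746337890625
= 169/129746337890625

169/129746337890625


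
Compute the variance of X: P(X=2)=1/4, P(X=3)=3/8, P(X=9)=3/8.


E[X] = 5, E[X^2] = 139/4
Var(X) = E[X^2] - (E[X])^2 = 139/4 - (5)^2 = 39/4

39/4


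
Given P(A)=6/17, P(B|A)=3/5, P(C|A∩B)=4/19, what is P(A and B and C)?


P(A∩B∩C) = P(A) * P(B|A) * P(C|A∩B)
= 6/17 * 3/5 * 4/19
= 18/85 * 4/19 = 72/1615

72/1615


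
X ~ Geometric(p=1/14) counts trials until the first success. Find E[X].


For geometric (trials until first success), E[X] = 1/p = 1/(1/14) = 14

14


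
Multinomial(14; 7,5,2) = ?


14! = 87178291200
Denominator: 7!=5040 * 5!=120 * 2!=2
Coefficient = 87178291200 / 1209600 = 72072

72072


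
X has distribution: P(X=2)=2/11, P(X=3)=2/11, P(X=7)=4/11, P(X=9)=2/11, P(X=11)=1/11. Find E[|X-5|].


E[|X-5|] = sum(g(x)*P(x))
= 3*2/11 + 2*2/11 + 2*4/11 + 4*2/11 + 6*1/11
= 32/11

32/11


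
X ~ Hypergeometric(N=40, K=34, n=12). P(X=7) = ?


P(X=7) = C(34,7)*C(6,5) / C(40,12)
= 5379616*6 / 5586853480
= 32277696/5586853480 = 264/45695

264/45695


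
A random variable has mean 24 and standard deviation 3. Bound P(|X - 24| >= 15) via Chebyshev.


k = 15/3 = 5
Chebyshev: P(|X-mu| >= k*sigma) <= 1/k^2 = 1/5^2 = 1/25

1/25


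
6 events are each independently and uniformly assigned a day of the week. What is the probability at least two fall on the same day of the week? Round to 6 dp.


P(all different) = prod((7-i)/7 for i=0..5) = 0.042839
P(at least one match) = 1 - 0.042839 = 0.957161

0.957161


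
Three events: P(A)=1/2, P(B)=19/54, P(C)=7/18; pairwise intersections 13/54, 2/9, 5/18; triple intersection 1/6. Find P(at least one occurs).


P(A∪B∪C) = P(A)+P(B)+P(C) - P(AB)-P(AC)-P(BC) + P(ABC)
= 1/2+19/54+7/18 - 13/54-2/9-5/18 + 1/6
= 2/3

2/3


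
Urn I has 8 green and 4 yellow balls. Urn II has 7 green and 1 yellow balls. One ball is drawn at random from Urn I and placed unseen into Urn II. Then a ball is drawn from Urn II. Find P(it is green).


P(transfer green) = 8/12 = 2/3; P(transfer yellow) = 1/3
If green transferred: Urn II has 8 green of 9, so P(green|green moved) = 8/9
If yellow transferred: Urn II has 7 green of 9, so P(green|yellow moved) = 7/9
By total probability: P(green) = 2/3*8/9 + 1/3*7/9 = 23/27

23/27


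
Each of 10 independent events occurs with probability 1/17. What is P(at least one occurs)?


P(at least one) = 1 - P(none)
P(none) = (1 - 1/17)^10 = (16/17)^10 = 1099511627776/2015993900449
P(at least one) = 1 - 1099511627776/2015993900449 = 916482272673/2015993900449

916482272673/2015993900449


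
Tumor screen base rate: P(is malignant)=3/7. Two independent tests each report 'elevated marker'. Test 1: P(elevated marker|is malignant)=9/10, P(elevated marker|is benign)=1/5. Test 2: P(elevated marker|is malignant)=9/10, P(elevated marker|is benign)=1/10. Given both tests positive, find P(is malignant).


After test 1: P(+) = 9/10*3/7 + 1/5*4/7 = 1/2
P(B|+) = (27/70)/(1/2) = 27/35
After test 2 (use post1 as new prior): P(+) = 9/10*27/35 + 1/10*8/35 = 251/350
P(B|+,+) = (243/350)/(251/350) = 243/251

243/251


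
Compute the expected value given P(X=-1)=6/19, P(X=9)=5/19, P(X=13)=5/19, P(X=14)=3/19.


E[X] = sum(x * P(x))
= -1*6/19 + 9*5/19 + 13*5/19 + 14*3/19
= 146/19

146/19


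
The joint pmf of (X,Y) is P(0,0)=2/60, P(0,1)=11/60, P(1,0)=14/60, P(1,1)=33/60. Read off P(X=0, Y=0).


Read from table: P(X=0, Y=0) = 2/60 = 1/30

1/30


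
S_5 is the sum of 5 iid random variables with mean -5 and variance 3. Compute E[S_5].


E[S_n] = n*E[X_1] = 5*-5 = -25

-25


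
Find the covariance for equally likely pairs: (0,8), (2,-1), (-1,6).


E[X]=1/3, E[Y]=13/3, E[XY]=-8/3
Cov(X,Y) = E[XY] - E[X]E[Y] = -8/3 - 1/3*13/3 = -37/9

-37/9


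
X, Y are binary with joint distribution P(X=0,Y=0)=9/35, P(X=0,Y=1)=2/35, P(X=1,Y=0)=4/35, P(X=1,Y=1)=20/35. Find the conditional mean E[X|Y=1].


P(Y=1) = 22/35
E[X|Y=1] = (0*2 + 1*20)/22 = 20/22 = 10/11

10/11


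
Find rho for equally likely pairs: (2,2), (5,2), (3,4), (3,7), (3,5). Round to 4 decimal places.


Cov(X,Y) = -0.4000, Var(X) = 0.9600, Var(Y) = 3.6000
rho = Cov/(sqrt(VarX)*sqrt(VarY)) = -0.2152

-0.2152


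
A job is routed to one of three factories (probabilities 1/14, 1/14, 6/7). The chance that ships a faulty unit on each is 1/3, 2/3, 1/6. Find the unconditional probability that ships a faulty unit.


P(A) = P(A|B1)P(B1) + P(A|B2)P(B2) + P(A|B3)P(B3)
= 1/3*1/14 + 2/3*1/14 + 1/6*6/7
= 1/42 + 1/21 + 1/7 = 3/14

3/14


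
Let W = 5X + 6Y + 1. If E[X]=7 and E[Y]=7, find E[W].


E[5X + 6Y + 1] = 5*E[X] + 6*E[Y] + 1
= (5)*(7) + (6)*(7) + (1)
= 35 + 42 + 1 = 78

78


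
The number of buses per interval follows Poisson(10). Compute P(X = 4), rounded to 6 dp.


P(X=4) = e^(-10) * 10^4 / 4!
≈ 0.00004539992976 * 10000 / 24
≈ 0.018917

0.018917


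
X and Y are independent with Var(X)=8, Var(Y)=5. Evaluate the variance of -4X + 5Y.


Independence => Cov(X,Y)=0
Var(-4X + 5Y) = (-4)^2*Var(X) + 5^2*Var(Y)
= 16*8 + 25*5 = 253

253


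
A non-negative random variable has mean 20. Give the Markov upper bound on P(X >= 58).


Markov: P(X >= a) <= E[X]/a
P(X >= 58) <= 20/58 = 10/29

10/29


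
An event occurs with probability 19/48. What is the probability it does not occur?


P(A') = 1 - P(A) = 1 - 19/48 = 29/48

29/48


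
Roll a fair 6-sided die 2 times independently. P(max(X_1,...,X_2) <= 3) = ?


P(max <= 3) = P(all X_i <= 3) = (P(X_1 <= 3))^2
= (3/6)^2 = (1/2)^2 = 1/4

1/4


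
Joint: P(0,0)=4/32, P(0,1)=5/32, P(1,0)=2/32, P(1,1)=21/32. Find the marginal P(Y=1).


P(Y=1) = P(0,1)+P(1,1) = 5/32 + 21/32 = 26/32 = 13/16

13/16


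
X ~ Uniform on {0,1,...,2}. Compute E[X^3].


E[X^3] = (1/3) * sum(x^3 for x=0..2)
= 9/3 = 3

3


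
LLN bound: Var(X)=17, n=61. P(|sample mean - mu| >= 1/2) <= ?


Var(Xbar) = Var(X)/n = 17/61
Chebyshev: P(|Xbar-mu| >= 1/2) <= Var(Xbar)/(1/2)^2 = (17/61)/(1/4) = 68/61
Bound exceeds 1, so trivial bound: 1

1


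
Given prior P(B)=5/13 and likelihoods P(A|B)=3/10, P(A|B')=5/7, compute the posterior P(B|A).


P(A) = P(A|B)P(B) + P(A|B')P(B') = 3/10*5/13 + 5/7*8/13 = 101/182
P(B|A) = P(A|B)P(B)/P(A) = (3/26)/(101/182) = 21/101

21/101


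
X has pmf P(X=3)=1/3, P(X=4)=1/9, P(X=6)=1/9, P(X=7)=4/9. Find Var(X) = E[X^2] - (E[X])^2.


E[X] = 47/9, E[X^2] = 275/9
Var(X) = E[X^2] - (E[X])^2 = 275/9 - (47/9)^2 = 266/81

266/81


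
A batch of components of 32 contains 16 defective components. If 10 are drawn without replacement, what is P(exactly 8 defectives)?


P(X=8) = C(16,8)*C(16,2) / C(32,10)
= 12870*120 / 64512240
= 1544400/64512240 = 495/20677

495/20677


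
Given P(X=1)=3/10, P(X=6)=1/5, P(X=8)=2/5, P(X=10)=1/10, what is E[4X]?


E[4X] = sum(g(x)*P(x))
= 4*3/10 + 24*1/5 + 32*2/5 + 40*1/10
= 114/5

114/5


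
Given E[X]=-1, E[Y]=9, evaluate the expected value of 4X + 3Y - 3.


E[4X + 3Y - 3] = 4*E[X] + 3*E[Y] - 3
= (4)*(-1) + (3)*(9) + (-3)
= -4 + 27 - 3 = 20

20


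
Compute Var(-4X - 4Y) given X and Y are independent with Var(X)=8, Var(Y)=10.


Independence => Cov(X,Y)=0
Var(-4X - 4Y) = (-4)^2*Var(X) + (-4)^2*Var(Y)
= 16*8 + 16*10 = 288

288


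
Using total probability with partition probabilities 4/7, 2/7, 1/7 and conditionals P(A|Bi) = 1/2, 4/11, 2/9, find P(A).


P(A) = P(A|B1)P(B1) + P(A|B2)P(B2) + P(A|B3)P(B3)
= 1/2*4/7 + 4/11*2/7 + 2/9*1/7
= 2/7 + 8/77 + 2/63 = 292/693

292/693


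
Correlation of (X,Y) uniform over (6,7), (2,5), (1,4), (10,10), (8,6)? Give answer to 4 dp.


Cov(X,Y) = 6.2400, Var(X) = 11.8400, Var(Y) = 4.2400
rho = Cov/(sqrt(VarX)*sqrt(VarY)) = 0.8807

0.8807


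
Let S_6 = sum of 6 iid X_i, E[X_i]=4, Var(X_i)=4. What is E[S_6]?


E[S_n] = n*E[X_1] = 6*4 = 24

24


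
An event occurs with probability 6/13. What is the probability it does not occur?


P(A') = 1 - P(A) = 1 - 6/13 = 7/13

7/13


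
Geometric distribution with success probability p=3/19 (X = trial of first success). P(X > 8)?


P(X > 8) = P(first 8 trials all fail) = (1-p)^8 = (16/19)^8 = 4294967296/16983563041

4294967296/16983563041


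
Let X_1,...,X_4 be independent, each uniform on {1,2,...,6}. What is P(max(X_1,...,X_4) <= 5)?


P(max <= 5) = P(all X_i <= 5) = (P(X_1 <= 5))^4
= (5/6)^4 = 625/1296

625/1296


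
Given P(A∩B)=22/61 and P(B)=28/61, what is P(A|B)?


P(A|B) = P(A∩B)/P(B) = (22/61)/(28/61) = 22/28 = 11/14

11/14


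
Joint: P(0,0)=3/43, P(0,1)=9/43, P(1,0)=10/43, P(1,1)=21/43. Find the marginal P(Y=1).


P(Y=1) = P(0,1)+P(1,1) = 9/43 + 21/43 = 30/43

30/43


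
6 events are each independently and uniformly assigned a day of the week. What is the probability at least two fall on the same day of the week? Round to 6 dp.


P(all different) = prod((7-i)/7 for i=0..5) = 0.042839
P(at least one match) = 1 - 0.042839 = 0.957161

0.957161


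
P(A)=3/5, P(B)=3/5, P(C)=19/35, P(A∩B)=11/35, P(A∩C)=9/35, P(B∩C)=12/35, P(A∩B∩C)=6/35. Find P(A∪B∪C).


P(A∪B∪C) = P(A)+P(B)+P(C) - P(AB)-P(AC)-P(BC) + P(ABC)
= 3/5+3/5+19/35 - 11/35-9/35-12/35 + 6/35
= 1

1


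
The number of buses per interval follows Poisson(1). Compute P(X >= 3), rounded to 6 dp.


P(X>=3) = 1 - P(X<=2) = 1 - (e^(-1)*1^0/0! + e^(-1)*1^1/1! + e^(-1)*1^2/2!)
≈ 1 - (0.3678794412 + 0.3678794412 + 0.1839397206)
= 1 - 0.9196986030 = 0.0803013970
≈ 0.080301

0.080301


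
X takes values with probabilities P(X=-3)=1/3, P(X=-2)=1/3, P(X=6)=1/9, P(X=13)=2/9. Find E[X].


E[X] = sum(x * P(x))
= -3*1/3 - 2*1/3 + 6*1/9 + 13*2/9
= 17/9

17/9


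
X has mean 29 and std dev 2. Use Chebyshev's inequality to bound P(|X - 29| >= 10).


k = 10/2 = 5
Chebyshev: P(|X-mu| >= k*sigma) <= 1/k^2 = 1/5^2 = 1/25

1/25


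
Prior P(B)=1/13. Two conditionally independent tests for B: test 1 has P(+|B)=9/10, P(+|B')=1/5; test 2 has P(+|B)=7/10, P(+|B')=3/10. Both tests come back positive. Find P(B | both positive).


After test 1: P(+) = 9/10*1/13 + 1/5*12/13 = 33/130
P(B|+) = (9/130)/(33/130) = 3/11
After test 2 (use post1 as new prior): P(+) = 7/10*3/11 + 3/10*8/11 = 9/22
P(B|+,+) = (21/110)/(9/22) = 7/15

7/15


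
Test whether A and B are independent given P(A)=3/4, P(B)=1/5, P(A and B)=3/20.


P(A)*P(B) = 3/4*1/5 = 3/20
P(A∩B) = 3/20, which equals P(A)P(B), so independent

Yes, A and B are independent


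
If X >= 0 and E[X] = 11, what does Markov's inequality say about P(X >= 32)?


Markov: P(X >= a) <= E[X]/a
P(X >= 32) <= 11/32

11/32


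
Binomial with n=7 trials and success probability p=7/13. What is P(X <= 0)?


P(X<=0) = P(X=0)
= 279936/62748517
= 279936/62748517

279936/62748517


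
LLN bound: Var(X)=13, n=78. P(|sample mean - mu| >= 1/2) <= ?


Var(Xbar) = Var(X)/n = 13/78
Chebyshev: P(|Xbar-mu| >= 1/2) <= Var(Xbar)/(1/2)^2 = (1/6)/(1/4) = 2/3

2/3


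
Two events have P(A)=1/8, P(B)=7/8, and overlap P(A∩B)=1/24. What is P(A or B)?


P(A∪B) = P(A) + P(B) - P(A∩B)
= 1/8 + 7/8 - 1/24 = 23/24

23/24


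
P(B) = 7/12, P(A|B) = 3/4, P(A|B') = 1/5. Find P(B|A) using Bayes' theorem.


P(A) = P(A|B)P(B) + P(A|B')P(B') = 3/4*7/12 + 1/5*5/12 = 25/48
P(B|A) = P(A|B)P(B)/P(A) = (7/16)/(25/48) = 21/25

21/25


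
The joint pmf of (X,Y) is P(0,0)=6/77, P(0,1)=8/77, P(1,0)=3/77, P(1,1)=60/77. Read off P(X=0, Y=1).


Read from table: P(X=0, Y=1) = 8/77

8/77


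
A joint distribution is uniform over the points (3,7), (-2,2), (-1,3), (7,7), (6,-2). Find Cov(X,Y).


E[X]=13/5, E[Y]=17/5, E[XY]=51/5
Cov(X,Y) = E[XY] - E[X]E[Y] = 51/5 - 13/5*17/5 = 34/25

34/25


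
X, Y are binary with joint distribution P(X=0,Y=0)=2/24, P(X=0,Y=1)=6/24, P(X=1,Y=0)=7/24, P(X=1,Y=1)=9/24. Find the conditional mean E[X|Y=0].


P(Y=0) = 9/24
E[X|Y=0] = (0*2 + 1*7)/9 = 7/9

7/9


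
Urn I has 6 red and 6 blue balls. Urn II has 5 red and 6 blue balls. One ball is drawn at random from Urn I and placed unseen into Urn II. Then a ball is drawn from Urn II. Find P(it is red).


P(transfer red) = 6/12 = 1/2; P(transfer blue) = 1/2
If red transferred: Urn II has 6 red of 12, so P(red|red moved) = 1/2
If blue transferred: Urn II has 5 red of 12, so P(red|blue moved) = 5/12
By total probability: P(red) = 1/2*1/2 + 1/2*5/12 = 11/24

11/24


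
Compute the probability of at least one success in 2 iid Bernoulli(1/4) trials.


P(at least one) = 1 - P(none)
P(none) = (1 - 1/4)^2 = (3/4)^2 = 9/16
P(at least one) = 1 - 9/16 = 7/16

7/16


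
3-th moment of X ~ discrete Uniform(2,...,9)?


E[X^3] = (1/8) * sum(x^3 for x=2..9)
= 2024/8 = 253

253


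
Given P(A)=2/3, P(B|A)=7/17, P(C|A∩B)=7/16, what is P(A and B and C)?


P(A∩B∩C) = P(A) * P(B|A) * P(C|A∩B)
= 2/3 * 7/17 * 7/16
= 14/51 * 7/16 = 49/408

49/408


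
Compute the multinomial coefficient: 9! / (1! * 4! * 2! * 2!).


9! = 362880
Denominator: 1!=1 * 4!=24 * 2!=2 * 2!=2
Coefficient = 362880 / 96 = 3780

3780


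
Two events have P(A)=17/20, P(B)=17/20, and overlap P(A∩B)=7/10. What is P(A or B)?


P(A∪B) = P(A) + P(B) - P(A∩B)
= 17/20 + 17/20 - 7/10 = 1

1


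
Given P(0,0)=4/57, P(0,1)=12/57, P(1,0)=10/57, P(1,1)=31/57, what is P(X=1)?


P(X=1) = P(1,0)+P(1,1) = 10/57 + 31/57 = 41/57

41/57


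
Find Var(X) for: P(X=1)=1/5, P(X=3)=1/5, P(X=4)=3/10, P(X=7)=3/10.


E[X] = 41/10, E[X^2] = 43/2
Var(X) = E[X^2] - (E[X])^2 = 43/2 - (41/10)^2 = 469/100

469/100


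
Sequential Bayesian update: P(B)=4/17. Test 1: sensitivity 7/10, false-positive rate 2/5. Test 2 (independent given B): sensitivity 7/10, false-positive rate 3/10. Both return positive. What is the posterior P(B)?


After test 1: P(+) = 7/10*4/17 + 2/5*13/17 = 8/17
P(B|+) = (14/85)/(8/17) = 7/20
After test 2 (use post1 as new prior): P(+) = 7/10*7/20 + 3/10*13/20 = 11/25
P(B|+,+) = (49/200)/(11/25) = 49/88

49/88


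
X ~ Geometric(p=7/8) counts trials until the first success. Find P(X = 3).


P(X=3) = (1-p)^2 * p = (1/8)^2 * 7/8
= 1/64 * 7/8 = 7/512

7/512


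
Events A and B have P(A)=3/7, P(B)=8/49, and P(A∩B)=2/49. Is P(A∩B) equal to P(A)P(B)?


P(A)*P(B) = 3/7*8/49 = 24/343
P(A∩B) = 2/49 != 24/343, so not independent

No, A and B are not independent


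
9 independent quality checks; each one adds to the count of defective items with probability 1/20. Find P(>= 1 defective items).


P(at least one) = 1 - P(none)
P(none) = (1 - 1/20)^9 = (19/20)^9 = 322687697779/512000000000
P(at least one) = 1 - 322687697779/512000000000 = 189312302221/512000000000

189312302221/512000000000


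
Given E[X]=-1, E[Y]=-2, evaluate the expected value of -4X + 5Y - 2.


E[-4X + 5Y - 2] = -4*E[X] + 5*E[Y] - 2
= (-4)*(-1) + (5)*(-2) + (-2)
= 4 - 10 - 2 = -8

-8


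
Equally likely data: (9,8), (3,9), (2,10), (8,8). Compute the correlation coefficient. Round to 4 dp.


Cov(X,Y) = -2.3750, Var(X) = 9.2500, Var(Y) = 0.6875
rho = Cov/(sqrt(VarX)*sqrt(VarY)) = -0.9418

-0.9418


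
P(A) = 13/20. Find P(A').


P(A') = 1 - P(A) = 1 - 13/20 = 7/20

7/20


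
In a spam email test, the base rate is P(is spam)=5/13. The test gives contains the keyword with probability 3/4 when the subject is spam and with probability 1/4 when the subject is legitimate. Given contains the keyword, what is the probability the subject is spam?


P(A) = P(A|B)P(B) + P(A|B')P(B') = 3/4*5/13 + 1/4*8/13 = 23/52
P(B|A) = P(A|B)P(B)/P(A) = (15/52)/(23/52) = 15/23

15/23


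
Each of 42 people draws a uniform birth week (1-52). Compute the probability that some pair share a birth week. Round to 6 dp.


P(all different) = prod((52-i)/52 for i=0..41) = 0.000000
P(at least one match) = 1 - 0.000000 = 1.000000

1.000000


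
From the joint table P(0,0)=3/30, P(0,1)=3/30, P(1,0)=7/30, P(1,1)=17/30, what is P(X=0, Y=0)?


Read from table: P(X=0, Y=0) = 3/30 = 1/10

1/10


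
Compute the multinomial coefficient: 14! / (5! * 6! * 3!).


14! = 87178291200
Denominator: 5!=120 * 6!=720 * 3!=6
Coefficient = 87178291200 / 518400 = 168168

168168


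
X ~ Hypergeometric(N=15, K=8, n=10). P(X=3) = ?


P(X=3) = C(8,3)*C(7,7) / C(15,10)
= 56*1 / 3003
= 56/3003 = 8/429

8/429


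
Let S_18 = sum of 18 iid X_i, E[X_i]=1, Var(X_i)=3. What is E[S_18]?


E[S_n] = n*E[X_1] = 18*1 = 18

18


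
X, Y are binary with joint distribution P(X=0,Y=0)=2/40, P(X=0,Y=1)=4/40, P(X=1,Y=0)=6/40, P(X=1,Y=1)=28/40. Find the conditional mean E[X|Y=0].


P(Y=0) = 8/40
E[X|Y=0] = (0*2 + 1*6)/8 = 6/8 = 3/4

3/4


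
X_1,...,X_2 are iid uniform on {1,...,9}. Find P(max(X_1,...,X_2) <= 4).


P(max <= 4) = P(all X_i <= 4) = (P(X_1 <= 4))^2
= (4/9)^2 = 16/81

16/81


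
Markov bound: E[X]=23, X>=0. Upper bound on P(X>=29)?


Markov: P(X >= a) <= E[X]/a
P(X >= 29) <= 23/29

23/29


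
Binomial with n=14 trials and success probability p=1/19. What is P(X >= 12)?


P(X>=12) = P(X=12) + P(X=13) + P(X=14)
= 29484/799006685782884121 + 252/799006685782884121 + 1/799006685782884121
= 29737/799006685782884121

29737/799006685782884121


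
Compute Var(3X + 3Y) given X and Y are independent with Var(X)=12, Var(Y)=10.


Independence => Cov(X,Y)=0
Var(3X + 3Y) = 3^2*Var(X) + 3^2*Var(Y)
= 9*12 + 9*10 = 198

198


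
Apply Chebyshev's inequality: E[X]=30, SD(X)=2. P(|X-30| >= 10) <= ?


k = 10/2 = 5
Chebyshev: P(|X-mu| >= k*sigma) <= 1/k^2 = 1/5^2 = 1/25

1/25


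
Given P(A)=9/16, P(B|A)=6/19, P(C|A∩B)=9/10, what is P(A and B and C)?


P(A∩B∩C) = P(A) * P(B|A) * P(C|A∩B)
= 9/16 * 6/19 * 9/10
= 27/152 * 9/10 = 243/1520

243/1520


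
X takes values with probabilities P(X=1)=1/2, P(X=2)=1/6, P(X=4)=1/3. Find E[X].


E[X] = sum(x * P(x))
= 1*1/2 + 2*1/6 + 4*1/3
= 13/6

13/6


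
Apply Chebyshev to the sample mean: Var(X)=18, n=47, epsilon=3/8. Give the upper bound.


Var(Xbar) = Var(X)/n = 18/47
Chebyshev: P(|Xbar-mu| >= 3/8) <= Var(Xbar)/(3/8)^2 = (18/47)/(9/64) = 128/47
Bound exceeds 1, so trivial bound: 1

1


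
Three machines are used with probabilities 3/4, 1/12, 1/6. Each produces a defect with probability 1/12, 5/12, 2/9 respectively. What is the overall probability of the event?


P(A) = P(A|B1)P(B1) + P(A|B2)P(B2) + P(A|B3)P(B3)
= 1/12*3/4 + 5/12*1/12 + 2/9*1/6
= 1/16 + 5/144 + 1/27 = 29/216

29/216


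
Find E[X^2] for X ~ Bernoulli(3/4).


For Bernoulli: X in {0,1}
E[X^2] = 0^2*(1-3/4) + 1^2*3/4 = 3/4

3/4


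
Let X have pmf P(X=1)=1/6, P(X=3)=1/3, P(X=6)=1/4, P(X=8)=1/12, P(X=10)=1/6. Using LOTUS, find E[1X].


E[1X] = sum(g(x)*P(x))
= 1*1/6 + 3*1/3 + 6*1/4 + 8*1/12 + 10*1/6
= 5

5


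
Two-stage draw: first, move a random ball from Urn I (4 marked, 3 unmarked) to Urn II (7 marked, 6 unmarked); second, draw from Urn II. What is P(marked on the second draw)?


P(transfer marked) = 4/7; P(transfer unmarked) = 3/7
If marked transferred: Urn II has 8 marked of 14, so P(marked|marked moved) = 4/7
If unmarked transferred: Urn II has 7 marked of 14, so P(marked|unmarked moved) = 1/2
By total probability: P(marked) = 4/7*4/7 + 3/7*1/2 = 53/98

53/98
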